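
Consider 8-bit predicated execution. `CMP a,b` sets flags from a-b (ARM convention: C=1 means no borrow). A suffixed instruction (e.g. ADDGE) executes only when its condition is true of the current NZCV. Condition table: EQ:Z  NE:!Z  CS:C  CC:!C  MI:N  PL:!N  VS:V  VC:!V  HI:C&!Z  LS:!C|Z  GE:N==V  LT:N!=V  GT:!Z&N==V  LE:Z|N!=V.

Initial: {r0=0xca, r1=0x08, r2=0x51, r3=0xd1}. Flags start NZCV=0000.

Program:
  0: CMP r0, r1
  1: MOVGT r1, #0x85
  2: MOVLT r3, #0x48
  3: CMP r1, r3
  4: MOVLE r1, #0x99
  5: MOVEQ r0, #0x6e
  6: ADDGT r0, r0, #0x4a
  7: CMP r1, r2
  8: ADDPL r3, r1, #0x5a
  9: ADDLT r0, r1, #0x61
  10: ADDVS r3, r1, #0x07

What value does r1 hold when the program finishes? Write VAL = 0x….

VAL = 0x99

0: ✓ CMP  NZCV=1010
1: · MOVGT
2: ✓ MOVLT  r3←0x48
3: ✓ CMP  NZCV=1000
4: ✓ MOVLE  r1←0x99
5: · MOVEQ
6: · ADDGT
7: ✓ CMP  NZCV=0011
8: ✓ ADDPL  r3←0xf3
9: ✓ ADDLT  r0←0xfa
10: ✓ ADDVS  r3←0xa0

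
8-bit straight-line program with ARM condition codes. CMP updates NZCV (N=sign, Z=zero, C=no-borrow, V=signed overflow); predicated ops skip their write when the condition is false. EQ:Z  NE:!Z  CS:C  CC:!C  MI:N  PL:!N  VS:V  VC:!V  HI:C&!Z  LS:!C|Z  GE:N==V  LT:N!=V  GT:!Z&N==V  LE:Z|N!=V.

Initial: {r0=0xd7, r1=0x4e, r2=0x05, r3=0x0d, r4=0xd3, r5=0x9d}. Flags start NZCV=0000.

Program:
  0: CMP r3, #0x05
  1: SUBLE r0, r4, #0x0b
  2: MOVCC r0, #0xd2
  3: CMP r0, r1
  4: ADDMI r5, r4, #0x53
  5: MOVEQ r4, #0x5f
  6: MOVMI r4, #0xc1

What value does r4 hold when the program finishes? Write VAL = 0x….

[0] flags=0010 → (cmp)
[1] flags=0010 LE?F → skip
[2] flags=0010 CC?F → skip
[3] flags=1010 → (cmp)
[4] flags=1010 MI?T → r5=0x26
[5] flags=1010 EQ?F → skip
[6] flags=1010 MI?T → r4=0xc1

VAL = 0xc1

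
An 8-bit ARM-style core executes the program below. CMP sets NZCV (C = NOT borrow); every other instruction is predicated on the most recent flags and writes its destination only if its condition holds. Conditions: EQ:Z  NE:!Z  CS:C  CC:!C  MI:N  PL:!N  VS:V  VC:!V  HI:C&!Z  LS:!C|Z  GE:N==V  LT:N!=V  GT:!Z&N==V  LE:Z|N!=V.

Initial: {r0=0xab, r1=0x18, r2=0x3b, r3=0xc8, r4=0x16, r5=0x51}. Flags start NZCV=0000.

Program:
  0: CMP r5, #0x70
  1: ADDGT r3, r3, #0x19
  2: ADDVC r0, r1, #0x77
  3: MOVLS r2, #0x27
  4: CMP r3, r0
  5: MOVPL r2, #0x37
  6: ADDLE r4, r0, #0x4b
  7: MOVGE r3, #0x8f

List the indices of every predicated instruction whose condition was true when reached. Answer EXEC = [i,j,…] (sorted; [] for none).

0: ✓ CMP  NZCV=1000
1: · ADDGT
2: ✓ ADDVC  r0←0x8f
3: ✓ MOVLS  r2←0x27
4: ✓ CMP  NZCV=0010
5: ✓ MOVPL  r2←0x37
6: · ADDLE
7: ✓ MOVGE  r3←0x8f

EXEC = [2,3,5,7]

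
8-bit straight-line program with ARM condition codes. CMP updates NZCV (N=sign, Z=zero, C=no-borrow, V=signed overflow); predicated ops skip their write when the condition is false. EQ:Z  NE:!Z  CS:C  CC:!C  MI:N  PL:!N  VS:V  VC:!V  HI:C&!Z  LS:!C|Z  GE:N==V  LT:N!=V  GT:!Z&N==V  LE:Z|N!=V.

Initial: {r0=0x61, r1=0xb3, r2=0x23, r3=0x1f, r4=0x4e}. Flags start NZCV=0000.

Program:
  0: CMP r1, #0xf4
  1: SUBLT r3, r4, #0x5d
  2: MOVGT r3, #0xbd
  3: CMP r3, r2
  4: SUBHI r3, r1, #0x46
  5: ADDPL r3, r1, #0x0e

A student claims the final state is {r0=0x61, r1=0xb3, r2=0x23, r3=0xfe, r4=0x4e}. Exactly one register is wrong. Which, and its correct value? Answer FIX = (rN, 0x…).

[0] flags=1000 → (cmp)
[1] flags=1000 LT?T → r3=0xf1
[2] flags=1000 GT?F → skip
[3] flags=1010 → (cmp)
[4] flags=1010 HI?T → r3=0x6d
[5] flags=1010 PL?F → skip

FIX = (r3, 0x6d)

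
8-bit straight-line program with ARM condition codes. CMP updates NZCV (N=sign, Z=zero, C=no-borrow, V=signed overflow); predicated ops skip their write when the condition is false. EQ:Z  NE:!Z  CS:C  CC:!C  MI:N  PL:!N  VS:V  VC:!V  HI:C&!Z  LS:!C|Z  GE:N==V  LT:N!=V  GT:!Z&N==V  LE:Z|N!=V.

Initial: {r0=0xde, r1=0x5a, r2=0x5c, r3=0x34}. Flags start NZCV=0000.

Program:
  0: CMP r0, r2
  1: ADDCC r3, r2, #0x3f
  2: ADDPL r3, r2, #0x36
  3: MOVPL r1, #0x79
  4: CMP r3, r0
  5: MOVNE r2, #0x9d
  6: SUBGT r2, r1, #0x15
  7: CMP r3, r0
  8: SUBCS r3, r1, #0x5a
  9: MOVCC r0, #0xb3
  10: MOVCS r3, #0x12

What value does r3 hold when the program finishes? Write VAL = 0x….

VAL = 0x34

0: ✓ CMP  NZCV=1010
1: · ADDCC
2: · ADDPL
3: · MOVPL
4: ✓ CMP  NZCV=0000
5: ✓ MOVNE  r2←0x9d
6: ✓ SUBGT  r2←0x45
7: ✓ CMP  NZCV=0000
8: · SUBCS
9: ✓ MOVCC  r0←0xb3
10: · MOVCS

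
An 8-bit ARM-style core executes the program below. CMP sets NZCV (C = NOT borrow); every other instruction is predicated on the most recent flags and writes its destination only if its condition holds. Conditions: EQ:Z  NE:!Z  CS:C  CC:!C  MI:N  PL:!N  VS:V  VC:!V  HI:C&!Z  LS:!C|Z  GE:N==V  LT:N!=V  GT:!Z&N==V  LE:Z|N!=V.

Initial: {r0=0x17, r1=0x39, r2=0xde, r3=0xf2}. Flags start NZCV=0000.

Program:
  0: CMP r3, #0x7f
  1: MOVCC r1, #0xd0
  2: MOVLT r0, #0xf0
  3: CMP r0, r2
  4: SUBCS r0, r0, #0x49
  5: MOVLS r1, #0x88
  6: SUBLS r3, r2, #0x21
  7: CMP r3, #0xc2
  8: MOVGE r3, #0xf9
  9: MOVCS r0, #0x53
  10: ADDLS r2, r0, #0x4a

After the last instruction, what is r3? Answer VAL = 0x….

VAL = 0xf9

[0] flags=0011 → (cmp)
[1] flags=0011 CC?F → skip
[2] flags=0011 LT?T → r0=0xf0
[3] flags=0010 → (cmp)
[4] flags=0010 CS?T → r0=0xa7
[5] flags=0010 LS?F → skip
[6] flags=0010 LS?F → skip
[7] flags=0010 → (cmp)
[8] flags=0010 GE?T → r3=0xf9
[9] flags=0010 CS?T → r0=0x53
[10] flags=0010 LS?F → skip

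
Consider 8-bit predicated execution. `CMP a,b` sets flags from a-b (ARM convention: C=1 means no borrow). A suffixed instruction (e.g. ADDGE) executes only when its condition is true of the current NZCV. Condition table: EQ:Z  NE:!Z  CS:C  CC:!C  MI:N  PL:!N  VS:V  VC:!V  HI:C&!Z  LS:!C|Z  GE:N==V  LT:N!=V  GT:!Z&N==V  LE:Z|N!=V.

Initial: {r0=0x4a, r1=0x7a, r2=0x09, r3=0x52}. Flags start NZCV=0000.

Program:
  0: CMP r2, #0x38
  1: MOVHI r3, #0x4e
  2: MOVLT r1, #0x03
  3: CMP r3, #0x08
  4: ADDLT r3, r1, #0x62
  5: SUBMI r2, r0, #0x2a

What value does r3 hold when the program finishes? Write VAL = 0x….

VAL = 0x52

0: ✓ CMP  NZCV=1000
1: · MOVHI
2: ✓ MOVLT  r1←0x03
3: ✓ CMP  NZCV=0010
4: · ADDLT
5: · SUBMI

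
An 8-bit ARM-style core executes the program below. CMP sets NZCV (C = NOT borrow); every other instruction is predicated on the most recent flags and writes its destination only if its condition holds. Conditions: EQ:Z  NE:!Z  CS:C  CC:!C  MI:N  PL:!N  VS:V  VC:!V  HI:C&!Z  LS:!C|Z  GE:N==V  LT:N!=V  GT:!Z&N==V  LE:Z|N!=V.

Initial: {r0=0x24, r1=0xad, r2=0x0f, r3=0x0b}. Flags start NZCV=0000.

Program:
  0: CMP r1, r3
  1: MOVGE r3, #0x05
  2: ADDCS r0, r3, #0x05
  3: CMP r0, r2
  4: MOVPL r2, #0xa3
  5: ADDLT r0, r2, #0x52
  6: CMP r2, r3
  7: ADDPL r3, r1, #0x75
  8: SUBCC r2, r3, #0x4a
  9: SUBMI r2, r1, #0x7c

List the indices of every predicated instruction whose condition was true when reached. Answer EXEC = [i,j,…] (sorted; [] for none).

[0] flags=1010 → (cmp)
[1] flags=1010 GE?F → skip
[2] flags=1010 CS?T → r0=0x10
[3] flags=0010 → (cmp)
[4] flags=0010 PL?T → r2=0xa3
[5] flags=0010 LT?F → skip
[6] flags=1010 → (cmp)
[7] flags=1010 PL?F → skip
[8] flags=1010 CC?F → skip
[9] flags=1010 MI?T → r2=0x31

EXEC = [2,4,9]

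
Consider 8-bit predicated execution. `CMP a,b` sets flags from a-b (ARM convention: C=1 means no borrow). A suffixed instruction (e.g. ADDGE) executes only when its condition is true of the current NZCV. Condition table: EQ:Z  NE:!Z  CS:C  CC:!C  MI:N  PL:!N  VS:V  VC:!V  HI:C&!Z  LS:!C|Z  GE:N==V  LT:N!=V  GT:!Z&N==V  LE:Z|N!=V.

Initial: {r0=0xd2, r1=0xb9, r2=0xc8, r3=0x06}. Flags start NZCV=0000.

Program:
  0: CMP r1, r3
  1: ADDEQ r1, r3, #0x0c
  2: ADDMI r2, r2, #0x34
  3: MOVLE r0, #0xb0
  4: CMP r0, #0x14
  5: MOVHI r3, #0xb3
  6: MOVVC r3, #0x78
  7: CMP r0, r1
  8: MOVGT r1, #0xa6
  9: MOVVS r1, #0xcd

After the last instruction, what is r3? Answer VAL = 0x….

[0] flags=1010 → (cmp)
[1] flags=1010 EQ?F → skip
[2] flags=1010 MI?T → r2=0xfc
[3] flags=1010 LE?T → r0=0xb0
[4] flags=1010 → (cmp)
[5] flags=1010 HI?T → r3=0xb3
[6] flags=1010 VC?T → r3=0x78
[7] flags=1000 → (cmp)
[8] flags=1000 GT?F → skip
[9] flags=1000 VS?F → skip

VAL = 0x78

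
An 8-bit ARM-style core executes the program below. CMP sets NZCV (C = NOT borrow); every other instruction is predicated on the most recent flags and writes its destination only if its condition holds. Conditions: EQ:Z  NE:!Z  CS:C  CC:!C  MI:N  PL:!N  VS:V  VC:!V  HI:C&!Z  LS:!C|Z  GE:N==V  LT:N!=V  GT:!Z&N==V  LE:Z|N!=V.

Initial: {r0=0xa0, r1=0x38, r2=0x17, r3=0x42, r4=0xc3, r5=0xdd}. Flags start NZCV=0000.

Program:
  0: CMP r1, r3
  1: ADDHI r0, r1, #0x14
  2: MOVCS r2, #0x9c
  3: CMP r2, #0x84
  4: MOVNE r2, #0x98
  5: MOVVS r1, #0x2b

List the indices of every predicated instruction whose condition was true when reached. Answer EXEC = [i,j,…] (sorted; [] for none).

[0] flags=1000 → (cmp)
[1] flags=1000 HI?F → skip
[2] flags=1000 CS?F → skip
[3] flags=1001 → (cmp)
[4] flags=1001 NE?T → r2=0x98
[5] flags=1001 VS?T → r1=0x2b

EXEC = [4,5]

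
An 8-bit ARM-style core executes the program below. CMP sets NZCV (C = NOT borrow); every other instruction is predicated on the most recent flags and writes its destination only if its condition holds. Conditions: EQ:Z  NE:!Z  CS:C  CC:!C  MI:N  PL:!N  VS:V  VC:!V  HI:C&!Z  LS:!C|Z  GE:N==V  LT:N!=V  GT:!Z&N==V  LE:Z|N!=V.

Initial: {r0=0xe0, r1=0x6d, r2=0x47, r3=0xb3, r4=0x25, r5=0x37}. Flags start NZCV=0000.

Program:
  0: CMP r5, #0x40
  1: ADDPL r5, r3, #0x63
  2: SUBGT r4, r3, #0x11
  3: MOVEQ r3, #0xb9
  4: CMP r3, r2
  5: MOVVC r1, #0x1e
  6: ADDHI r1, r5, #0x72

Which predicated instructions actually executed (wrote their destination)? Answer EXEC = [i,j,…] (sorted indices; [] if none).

EXEC = [6]

0: ✓ CMP  NZCV=1000
1: · ADDPL
2: · SUBGT
3: · MOVEQ
4: ✓ CMP  NZCV=0011
5: · MOVVC
6: ✓ ADDHI  r1←0xa9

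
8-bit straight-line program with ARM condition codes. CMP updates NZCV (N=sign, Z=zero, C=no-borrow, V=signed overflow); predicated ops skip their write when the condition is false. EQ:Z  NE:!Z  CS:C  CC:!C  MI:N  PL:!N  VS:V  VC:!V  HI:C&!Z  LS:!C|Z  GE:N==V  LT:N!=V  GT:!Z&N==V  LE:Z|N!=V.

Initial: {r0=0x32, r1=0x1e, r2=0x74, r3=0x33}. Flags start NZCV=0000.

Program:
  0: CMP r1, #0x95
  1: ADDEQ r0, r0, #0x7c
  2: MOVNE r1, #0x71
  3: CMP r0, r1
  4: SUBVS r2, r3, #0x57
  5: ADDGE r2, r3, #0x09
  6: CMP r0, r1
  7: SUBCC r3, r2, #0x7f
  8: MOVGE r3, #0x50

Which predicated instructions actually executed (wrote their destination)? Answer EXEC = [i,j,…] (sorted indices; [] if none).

EXEC = [2,7]

0: ✓ CMP  NZCV=1001
1: · ADDEQ
2: ✓ MOVNE  r1←0x71
3: ✓ CMP  NZCV=1000
4: · SUBVS
5: · ADDGE
6: ✓ CMP  NZCV=1000
7: ✓ SUBCC  r3←0xf5
8: · MOVGE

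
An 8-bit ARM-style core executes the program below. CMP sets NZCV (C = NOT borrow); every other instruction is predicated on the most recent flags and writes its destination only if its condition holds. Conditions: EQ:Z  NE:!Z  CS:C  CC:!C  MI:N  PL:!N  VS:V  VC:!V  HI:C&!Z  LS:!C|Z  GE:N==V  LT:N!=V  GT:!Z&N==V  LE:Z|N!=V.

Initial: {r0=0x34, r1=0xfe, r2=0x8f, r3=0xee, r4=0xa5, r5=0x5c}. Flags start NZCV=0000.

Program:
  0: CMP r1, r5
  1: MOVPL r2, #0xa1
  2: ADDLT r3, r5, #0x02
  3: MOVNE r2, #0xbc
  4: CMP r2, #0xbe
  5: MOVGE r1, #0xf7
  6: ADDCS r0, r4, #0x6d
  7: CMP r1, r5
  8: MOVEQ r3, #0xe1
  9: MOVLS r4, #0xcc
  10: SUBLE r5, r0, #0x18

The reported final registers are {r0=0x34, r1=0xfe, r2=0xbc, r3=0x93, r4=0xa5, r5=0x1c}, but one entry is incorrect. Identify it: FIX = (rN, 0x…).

FIX = (r3, 0x5e)

[0] flags=1010 → (cmp)
[1] flags=1010 PL?F → skip
[2] flags=1010 LT?T → r3=0x5e
[3] flags=1010 NE?T → r2=0xbc
[4] flags=1000 → (cmp)
[5] flags=1000 GE?F → skip
[6] flags=1000 CS?F → skip
[7] flags=1010 → (cmp)
[8] flags=1010 EQ?F → skip
[9] flags=1010 LS?F → skip
[10] flags=1010 LE?T → r5=0x1c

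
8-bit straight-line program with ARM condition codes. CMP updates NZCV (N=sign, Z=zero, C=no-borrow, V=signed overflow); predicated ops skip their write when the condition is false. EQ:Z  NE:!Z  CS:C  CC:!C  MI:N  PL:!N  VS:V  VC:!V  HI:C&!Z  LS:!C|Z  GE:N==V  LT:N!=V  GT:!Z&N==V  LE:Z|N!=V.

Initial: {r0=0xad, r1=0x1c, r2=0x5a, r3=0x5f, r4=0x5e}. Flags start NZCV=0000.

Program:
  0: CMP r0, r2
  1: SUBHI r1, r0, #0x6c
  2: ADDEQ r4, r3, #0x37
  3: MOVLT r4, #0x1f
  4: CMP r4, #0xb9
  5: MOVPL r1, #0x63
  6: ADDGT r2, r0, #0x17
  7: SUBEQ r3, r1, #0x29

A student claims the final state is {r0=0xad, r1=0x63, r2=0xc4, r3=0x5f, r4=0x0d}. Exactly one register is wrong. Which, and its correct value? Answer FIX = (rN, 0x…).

FIX = (r4, 0x1f)

0: ✓ CMP  NZCV=0011
1: ✓ SUBHI  r1←0x41
2: · ADDEQ
3: ✓ MOVLT  r4←0x1f
4: ✓ CMP  NZCV=0000
5: ✓ MOVPL  r1←0x63
6: ✓ ADDGT  r2←0xc4
7: · SUBEQ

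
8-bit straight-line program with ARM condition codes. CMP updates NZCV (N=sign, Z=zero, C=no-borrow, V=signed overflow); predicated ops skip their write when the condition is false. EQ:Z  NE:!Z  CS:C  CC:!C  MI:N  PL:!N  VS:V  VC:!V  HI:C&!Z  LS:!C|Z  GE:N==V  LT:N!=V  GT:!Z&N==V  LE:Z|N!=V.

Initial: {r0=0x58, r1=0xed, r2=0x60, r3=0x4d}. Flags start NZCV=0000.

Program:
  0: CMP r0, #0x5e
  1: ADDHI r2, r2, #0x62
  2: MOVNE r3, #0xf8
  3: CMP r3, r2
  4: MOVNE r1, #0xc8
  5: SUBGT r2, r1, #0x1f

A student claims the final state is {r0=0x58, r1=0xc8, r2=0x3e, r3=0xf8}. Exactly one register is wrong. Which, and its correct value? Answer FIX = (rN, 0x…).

[0] flags=1000 → (cmp)
[1] flags=1000 HI?F → skip
[2] flags=1000 NE?T → r3=0xf8
[3] flags=1010 → (cmp)
[4] flags=1010 NE?T → r1=0xc8
[5] flags=1010 GT?F → skip

FIX = (r2, 0x60)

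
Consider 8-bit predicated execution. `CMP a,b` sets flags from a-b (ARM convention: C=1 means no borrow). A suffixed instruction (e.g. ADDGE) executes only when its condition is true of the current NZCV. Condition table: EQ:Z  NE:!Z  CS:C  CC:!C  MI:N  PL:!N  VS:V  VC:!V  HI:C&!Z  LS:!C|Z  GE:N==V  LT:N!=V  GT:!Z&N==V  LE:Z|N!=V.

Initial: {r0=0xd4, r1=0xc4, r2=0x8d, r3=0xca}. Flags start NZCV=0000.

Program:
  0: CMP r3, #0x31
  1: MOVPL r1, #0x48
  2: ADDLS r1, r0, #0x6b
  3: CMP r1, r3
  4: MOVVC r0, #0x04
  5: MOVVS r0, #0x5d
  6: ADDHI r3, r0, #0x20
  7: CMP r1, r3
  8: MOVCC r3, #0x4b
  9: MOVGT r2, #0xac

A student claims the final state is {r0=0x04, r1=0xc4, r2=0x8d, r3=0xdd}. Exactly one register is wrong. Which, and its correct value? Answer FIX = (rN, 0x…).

0: ✓ CMP  NZCV=1010
1: · MOVPL
2: · ADDLS
3: ✓ CMP  NZCV=1000
4: ✓ MOVVC  r0←0x04
5: · MOVVS
6: · ADDHI
7: ✓ CMP  NZCV=1000
8: ✓ MOVCC  r3←0x4b
9: · MOVGT

FIX = (r3, 0x4b)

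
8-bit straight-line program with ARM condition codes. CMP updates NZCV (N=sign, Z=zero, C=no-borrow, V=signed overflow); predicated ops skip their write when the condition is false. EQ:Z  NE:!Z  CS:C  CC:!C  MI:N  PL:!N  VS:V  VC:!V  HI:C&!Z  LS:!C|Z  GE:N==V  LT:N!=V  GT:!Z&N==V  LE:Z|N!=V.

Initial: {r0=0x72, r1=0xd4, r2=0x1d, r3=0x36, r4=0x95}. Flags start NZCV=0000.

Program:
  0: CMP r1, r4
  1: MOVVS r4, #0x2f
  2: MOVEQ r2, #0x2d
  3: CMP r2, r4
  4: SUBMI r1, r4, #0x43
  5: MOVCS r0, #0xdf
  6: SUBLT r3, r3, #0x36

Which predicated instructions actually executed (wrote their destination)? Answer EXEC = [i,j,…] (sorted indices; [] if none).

[0] flags=0010 → (cmp)
[1] flags=0010 VS?F → skip
[2] flags=0010 EQ?F → skip
[3] flags=1001 → (cmp)
[4] flags=1001 MI?T → r1=0x52
[5] flags=1001 CS?F → skip
[6] flags=1001 LT?F → skip

EXEC = [4]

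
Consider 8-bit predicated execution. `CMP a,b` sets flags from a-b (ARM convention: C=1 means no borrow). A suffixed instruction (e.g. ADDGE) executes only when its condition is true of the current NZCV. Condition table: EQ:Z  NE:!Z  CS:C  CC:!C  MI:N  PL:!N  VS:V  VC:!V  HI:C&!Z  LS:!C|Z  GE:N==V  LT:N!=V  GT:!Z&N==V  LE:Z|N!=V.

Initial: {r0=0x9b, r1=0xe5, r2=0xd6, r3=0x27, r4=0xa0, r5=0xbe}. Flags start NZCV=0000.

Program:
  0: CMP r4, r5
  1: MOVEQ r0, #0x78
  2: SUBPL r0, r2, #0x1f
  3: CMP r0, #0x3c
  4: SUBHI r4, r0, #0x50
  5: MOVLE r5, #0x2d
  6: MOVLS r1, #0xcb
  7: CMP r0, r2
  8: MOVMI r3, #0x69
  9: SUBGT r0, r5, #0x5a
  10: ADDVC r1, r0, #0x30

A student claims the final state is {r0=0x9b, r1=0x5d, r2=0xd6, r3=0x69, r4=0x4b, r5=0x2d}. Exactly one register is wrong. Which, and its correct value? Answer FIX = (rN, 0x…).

FIX = (r1, 0xcb)

[0] flags=1000 → (cmp)
[1] flags=1000 EQ?F → skip
[2] flags=1000 PL?F → skip
[3] flags=0011 → (cmp)
[4] flags=0011 HI?T → r4=0x4b
[5] flags=0011 LE?T → r5=0x2d
[6] flags=0011 LS?F → skip
[7] flags=1000 → (cmp)
[8] flags=1000 MI?T → r3=0x69
[9] flags=1000 GT?F → skip
[10] flags=1000 VC?T → r1=0xcb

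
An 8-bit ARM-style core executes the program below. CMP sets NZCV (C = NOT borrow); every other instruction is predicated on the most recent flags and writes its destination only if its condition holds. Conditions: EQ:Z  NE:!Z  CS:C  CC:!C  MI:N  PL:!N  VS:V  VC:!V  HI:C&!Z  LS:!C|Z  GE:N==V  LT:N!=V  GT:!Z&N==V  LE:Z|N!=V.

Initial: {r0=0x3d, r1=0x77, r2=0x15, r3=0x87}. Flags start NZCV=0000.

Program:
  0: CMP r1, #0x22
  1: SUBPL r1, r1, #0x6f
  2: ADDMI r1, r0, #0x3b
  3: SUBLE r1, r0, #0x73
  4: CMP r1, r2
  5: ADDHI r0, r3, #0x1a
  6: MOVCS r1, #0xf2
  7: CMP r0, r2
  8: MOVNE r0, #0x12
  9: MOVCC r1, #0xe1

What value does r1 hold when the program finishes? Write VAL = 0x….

VAL = 0x08

0: ✓ CMP  NZCV=0010
1: ✓ SUBPL  r1←0x08
2: · ADDMI
3: · SUBLE
4: ✓ CMP  NZCV=1000
5: · ADDHI
6: · MOVCS
7: ✓ CMP  NZCV=0010
8: ✓ MOVNE  r0←0x12
9: · MOVCC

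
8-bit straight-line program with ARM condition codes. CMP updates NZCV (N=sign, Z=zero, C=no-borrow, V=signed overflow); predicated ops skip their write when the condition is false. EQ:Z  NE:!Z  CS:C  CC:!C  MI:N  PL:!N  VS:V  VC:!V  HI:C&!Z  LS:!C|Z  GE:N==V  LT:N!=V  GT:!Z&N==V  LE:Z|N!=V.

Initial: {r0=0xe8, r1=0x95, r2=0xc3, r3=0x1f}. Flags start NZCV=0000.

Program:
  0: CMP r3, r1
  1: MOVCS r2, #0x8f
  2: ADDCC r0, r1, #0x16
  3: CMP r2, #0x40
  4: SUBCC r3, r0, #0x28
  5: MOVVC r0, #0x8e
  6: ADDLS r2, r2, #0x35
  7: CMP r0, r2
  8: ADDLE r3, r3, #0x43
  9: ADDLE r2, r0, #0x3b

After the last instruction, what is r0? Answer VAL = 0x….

0: ✓ CMP  NZCV=1001
1: · MOVCS
2: ✓ ADDCC  r0←0xab
3: ✓ CMP  NZCV=1010
4: · SUBCC
5: ✓ MOVVC  r0←0x8e
6: · ADDLS
7: ✓ CMP  NZCV=1000
8: ✓ ADDLE  r3←0x62
9: ✓ ADDLE  r2←0xc9

VAL = 0x8e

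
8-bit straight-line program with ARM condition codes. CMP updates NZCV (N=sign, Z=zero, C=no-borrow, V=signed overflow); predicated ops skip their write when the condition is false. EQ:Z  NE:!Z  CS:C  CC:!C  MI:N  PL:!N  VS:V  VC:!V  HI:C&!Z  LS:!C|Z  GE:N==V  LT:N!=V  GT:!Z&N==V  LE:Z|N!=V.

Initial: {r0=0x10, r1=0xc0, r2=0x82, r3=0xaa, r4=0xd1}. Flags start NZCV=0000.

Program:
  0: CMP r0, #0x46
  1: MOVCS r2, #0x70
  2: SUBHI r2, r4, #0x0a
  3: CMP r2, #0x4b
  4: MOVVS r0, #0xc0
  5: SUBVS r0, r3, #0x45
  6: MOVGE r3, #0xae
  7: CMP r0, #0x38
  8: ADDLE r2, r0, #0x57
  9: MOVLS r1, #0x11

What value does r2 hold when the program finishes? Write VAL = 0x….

VAL = 0x82

0: ✓ CMP  NZCV=1000
1: · MOVCS
2: · SUBHI
3: ✓ CMP  NZCV=0011
4: ✓ MOVVS  r0←0xc0
5: ✓ SUBVS  r0←0x65
6: · MOVGE
7: ✓ CMP  NZCV=0010
8: · ADDLE
9: · MOVLS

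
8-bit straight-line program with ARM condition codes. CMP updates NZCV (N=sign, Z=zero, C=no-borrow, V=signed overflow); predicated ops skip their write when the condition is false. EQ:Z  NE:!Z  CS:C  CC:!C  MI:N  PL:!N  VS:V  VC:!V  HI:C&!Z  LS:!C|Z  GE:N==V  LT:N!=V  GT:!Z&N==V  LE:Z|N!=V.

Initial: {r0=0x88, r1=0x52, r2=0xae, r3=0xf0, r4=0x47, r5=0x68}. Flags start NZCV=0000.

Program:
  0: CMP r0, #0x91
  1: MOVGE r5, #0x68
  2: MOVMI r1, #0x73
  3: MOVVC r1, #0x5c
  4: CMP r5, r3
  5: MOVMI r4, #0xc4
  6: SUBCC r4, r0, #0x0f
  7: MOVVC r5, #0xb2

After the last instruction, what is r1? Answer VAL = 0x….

0: ✓ CMP  NZCV=1000
1: · MOVGE
2: ✓ MOVMI  r1←0x73
3: ✓ MOVVC  r1←0x5c
4: ✓ CMP  NZCV=0000
5: · MOVMI
6: ✓ SUBCC  r4←0x79
7: ✓ MOVVC  r5←0xb2

VAL = 0x5c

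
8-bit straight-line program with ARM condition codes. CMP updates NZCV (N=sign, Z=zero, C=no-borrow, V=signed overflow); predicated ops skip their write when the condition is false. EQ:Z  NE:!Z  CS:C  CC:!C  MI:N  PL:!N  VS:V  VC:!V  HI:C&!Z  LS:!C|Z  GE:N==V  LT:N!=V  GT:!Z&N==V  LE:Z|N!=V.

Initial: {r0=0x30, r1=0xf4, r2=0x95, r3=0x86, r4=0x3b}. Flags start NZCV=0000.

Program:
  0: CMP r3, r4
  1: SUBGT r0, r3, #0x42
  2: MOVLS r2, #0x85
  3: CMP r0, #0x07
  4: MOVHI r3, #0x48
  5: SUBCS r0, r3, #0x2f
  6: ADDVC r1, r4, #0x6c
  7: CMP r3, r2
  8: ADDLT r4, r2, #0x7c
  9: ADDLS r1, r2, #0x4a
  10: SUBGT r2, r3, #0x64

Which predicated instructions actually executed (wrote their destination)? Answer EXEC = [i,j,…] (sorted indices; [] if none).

[0] flags=0011 → (cmp)
[1] flags=0011 GT?F → skip
[2] flags=0011 LS?F → skip
[3] flags=0010 → (cmp)
[4] flags=0010 HI?T → r3=0x48
[5] flags=0010 CS?T → r0=0x19
[6] flags=0010 VC?T → r1=0xa7
[7] flags=1001 → (cmp)
[8] flags=1001 LT?F → skip
[9] flags=1001 LS?T → r1=0xdf
[10] flags=1001 GT?T → r2=0xe4

EXEC = [4,5,6,9,10]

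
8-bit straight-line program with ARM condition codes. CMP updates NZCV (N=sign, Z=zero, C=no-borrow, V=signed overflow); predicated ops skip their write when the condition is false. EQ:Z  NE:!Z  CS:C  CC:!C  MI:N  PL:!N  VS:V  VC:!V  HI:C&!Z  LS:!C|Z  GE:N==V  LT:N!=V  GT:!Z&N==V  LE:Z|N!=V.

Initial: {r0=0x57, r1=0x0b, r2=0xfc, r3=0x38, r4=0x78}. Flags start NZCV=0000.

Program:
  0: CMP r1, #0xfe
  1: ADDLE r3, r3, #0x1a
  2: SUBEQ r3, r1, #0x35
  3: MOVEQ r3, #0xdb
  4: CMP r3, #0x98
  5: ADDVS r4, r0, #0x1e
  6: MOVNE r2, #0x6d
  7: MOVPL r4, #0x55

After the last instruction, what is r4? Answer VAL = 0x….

0: ✓ CMP  NZCV=0000
1: · ADDLE
2: · SUBEQ
3: · MOVEQ
4: ✓ CMP  NZCV=1001
5: ✓ ADDVS  r4←0x75
6: ✓ MOVNE  r2←0x6d
7: · MOVPL

VAL = 0x75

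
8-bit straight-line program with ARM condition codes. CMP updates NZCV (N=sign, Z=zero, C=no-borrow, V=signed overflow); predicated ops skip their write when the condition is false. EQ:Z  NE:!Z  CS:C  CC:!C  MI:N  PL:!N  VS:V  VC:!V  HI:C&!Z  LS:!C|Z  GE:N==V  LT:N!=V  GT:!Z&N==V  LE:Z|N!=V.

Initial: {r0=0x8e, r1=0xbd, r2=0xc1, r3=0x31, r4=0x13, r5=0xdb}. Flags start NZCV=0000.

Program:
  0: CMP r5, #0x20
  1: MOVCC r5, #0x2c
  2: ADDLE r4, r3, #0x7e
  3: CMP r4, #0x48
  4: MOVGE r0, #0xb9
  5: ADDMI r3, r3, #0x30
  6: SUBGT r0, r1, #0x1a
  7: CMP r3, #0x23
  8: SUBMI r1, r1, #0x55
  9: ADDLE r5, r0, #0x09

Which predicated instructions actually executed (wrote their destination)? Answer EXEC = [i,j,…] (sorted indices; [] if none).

EXEC = [2]

[0] flags=1010 → (cmp)
[1] flags=1010 CC?F → skip
[2] flags=1010 LE?T → r4=0xaf
[3] flags=0011 → (cmp)
[4] flags=0011 GE?F → skip
[5] flags=0011 MI?F → skip
[6] flags=0011 GT?F → skip
[7] flags=0010 → (cmp)
[8] flags=0010 MI?F → skip
[9] flags=0010 LE?F → skip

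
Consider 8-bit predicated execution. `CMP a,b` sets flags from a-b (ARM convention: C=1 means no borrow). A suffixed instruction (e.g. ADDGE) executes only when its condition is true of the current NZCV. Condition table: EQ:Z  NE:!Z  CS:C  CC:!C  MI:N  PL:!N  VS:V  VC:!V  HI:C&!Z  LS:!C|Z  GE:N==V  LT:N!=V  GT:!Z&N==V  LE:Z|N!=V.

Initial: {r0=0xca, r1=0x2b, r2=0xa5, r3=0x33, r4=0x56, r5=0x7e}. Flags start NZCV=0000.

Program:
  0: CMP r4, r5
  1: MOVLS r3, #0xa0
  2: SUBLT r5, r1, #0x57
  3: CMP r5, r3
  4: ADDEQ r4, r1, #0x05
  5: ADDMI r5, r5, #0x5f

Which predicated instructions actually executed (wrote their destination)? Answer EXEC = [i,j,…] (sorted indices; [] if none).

0: ✓ CMP  NZCV=1000
1: ✓ MOVLS  r3←0xa0
2: ✓ SUBLT  r5←0xd4
3: ✓ CMP  NZCV=0010
4: · ADDEQ
5: · ADDMI

EXEC = [1,2]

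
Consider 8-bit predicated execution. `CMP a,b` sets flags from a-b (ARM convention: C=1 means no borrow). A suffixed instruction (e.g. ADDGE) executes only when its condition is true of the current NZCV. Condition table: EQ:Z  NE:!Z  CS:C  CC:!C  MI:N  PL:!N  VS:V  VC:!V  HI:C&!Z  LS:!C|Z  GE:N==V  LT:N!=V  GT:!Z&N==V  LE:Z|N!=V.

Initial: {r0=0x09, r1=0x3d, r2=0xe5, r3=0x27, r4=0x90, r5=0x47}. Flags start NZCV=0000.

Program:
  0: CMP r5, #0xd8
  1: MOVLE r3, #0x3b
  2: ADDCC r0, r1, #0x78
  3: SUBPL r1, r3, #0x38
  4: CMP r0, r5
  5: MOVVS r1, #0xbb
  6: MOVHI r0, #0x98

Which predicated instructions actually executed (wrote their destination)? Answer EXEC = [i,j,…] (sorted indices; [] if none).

[0] flags=0000 → (cmp)
[1] flags=0000 LE?F → skip
[2] flags=0000 CC?T → r0=0xb5
[3] flags=0000 PL?T → r1=0xef
[4] flags=0011 → (cmp)
[5] flags=0011 VS?T → r1=0xbb
[6] flags=0011 HI?T → r0=0x98

EXEC = [2,3,5,6]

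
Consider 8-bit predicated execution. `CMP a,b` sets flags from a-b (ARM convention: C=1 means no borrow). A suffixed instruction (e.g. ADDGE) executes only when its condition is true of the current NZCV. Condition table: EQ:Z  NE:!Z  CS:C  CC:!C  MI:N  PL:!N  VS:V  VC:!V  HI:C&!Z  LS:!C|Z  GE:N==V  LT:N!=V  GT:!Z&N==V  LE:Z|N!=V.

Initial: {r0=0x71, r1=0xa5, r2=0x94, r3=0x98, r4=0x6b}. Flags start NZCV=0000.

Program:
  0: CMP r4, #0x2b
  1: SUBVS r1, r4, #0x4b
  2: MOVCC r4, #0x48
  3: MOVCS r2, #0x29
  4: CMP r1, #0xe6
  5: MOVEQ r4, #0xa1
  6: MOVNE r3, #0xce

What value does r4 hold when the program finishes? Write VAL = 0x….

VAL = 0x6b

[0] flags=0010 → (cmp)
[1] flags=0010 VS?F → skip
[2] flags=0010 CC?F → skip
[3] flags=0010 CS?T → r2=0x29
[4] flags=1000 → (cmp)
[5] flags=1000 EQ?F → skip
[6] flags=1000 NE?T → r3=0xce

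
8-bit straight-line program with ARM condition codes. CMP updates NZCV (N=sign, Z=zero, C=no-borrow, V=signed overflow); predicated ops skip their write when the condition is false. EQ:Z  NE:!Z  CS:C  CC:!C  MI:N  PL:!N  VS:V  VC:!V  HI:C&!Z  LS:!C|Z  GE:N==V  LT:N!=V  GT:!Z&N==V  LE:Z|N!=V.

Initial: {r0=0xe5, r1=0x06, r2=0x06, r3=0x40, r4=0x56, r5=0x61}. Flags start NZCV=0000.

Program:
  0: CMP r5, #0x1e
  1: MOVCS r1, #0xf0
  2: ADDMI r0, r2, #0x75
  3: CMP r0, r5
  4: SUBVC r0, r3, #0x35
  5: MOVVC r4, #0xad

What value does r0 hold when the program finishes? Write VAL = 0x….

VAL = 0x0b

[0] flags=0010 → (cmp)
[1] flags=0010 CS?T → r1=0xf0
[2] flags=0010 MI?F → skip
[3] flags=1010 → (cmp)
[4] flags=1010 VC?T → r0=0x0b
[5] flags=1010 VC?T → r4=0xad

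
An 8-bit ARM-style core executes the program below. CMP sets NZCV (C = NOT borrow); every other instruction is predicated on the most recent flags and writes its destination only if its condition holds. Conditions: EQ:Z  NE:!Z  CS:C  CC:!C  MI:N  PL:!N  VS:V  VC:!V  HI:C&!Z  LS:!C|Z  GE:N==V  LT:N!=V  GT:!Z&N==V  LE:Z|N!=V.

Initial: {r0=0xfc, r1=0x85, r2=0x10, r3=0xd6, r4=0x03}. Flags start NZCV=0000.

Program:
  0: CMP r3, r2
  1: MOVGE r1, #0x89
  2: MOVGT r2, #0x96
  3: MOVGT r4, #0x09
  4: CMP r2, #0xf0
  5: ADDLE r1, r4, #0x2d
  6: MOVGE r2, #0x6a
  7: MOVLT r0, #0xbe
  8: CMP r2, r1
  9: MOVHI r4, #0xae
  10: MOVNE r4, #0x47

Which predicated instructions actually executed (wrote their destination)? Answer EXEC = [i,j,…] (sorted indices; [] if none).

0: ✓ CMP  NZCV=1010
1: · MOVGE
2: · MOVGT
3: · MOVGT
4: ✓ CMP  NZCV=0000
5: · ADDLE
6: ✓ MOVGE  r2←0x6a
7: · MOVLT
8: ✓ CMP  NZCV=1001
9: · MOVHI
10: ✓ MOVNE  r4←0x47

EXEC = [6,10]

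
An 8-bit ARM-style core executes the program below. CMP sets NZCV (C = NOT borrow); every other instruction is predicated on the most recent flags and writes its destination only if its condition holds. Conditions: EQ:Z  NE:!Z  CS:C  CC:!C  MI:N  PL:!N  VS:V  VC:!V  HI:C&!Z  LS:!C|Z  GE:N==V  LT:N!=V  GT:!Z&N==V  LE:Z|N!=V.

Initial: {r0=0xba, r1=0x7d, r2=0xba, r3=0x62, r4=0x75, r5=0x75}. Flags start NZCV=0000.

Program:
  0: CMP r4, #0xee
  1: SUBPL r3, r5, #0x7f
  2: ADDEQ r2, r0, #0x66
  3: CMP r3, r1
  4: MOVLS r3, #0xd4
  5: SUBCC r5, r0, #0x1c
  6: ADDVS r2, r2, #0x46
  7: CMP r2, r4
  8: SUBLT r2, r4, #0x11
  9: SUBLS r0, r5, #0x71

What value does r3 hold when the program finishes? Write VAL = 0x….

VAL = 0xd4

[0] flags=1001 → (cmp)
[1] flags=1001 PL?F → skip
[2] flags=1001 EQ?F → skip
[3] flags=1000 → (cmp)
[4] flags=1000 LS?T → r3=0xd4
[5] flags=1000 CC?T → r5=0x9e
[6] flags=1000 VS?F → skip
[7] flags=0011 → (cmp)
[8] flags=0011 LT?T → r2=0x64
[9] flags=0011 LS?F → skip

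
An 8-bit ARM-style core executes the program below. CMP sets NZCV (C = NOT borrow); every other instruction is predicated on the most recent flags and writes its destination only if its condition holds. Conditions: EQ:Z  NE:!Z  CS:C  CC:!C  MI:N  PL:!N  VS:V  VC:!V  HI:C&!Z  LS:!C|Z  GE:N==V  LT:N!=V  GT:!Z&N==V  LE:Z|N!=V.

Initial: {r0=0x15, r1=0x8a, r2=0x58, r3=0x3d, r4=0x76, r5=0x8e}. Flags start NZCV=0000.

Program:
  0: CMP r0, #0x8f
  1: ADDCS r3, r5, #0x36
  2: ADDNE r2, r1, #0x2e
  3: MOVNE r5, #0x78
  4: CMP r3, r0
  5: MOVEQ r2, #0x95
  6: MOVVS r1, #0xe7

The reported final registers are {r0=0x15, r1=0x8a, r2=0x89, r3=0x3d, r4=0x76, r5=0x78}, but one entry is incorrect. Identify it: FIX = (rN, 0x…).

0: ✓ CMP  NZCV=1001
1: · ADDCS
2: ✓ ADDNE  r2←0xb8
3: ✓ MOVNE  r5←0x78
4: ✓ CMP  NZCV=0010
5: · MOVEQ
6: · MOVVS

FIX = (r2, 0xb8)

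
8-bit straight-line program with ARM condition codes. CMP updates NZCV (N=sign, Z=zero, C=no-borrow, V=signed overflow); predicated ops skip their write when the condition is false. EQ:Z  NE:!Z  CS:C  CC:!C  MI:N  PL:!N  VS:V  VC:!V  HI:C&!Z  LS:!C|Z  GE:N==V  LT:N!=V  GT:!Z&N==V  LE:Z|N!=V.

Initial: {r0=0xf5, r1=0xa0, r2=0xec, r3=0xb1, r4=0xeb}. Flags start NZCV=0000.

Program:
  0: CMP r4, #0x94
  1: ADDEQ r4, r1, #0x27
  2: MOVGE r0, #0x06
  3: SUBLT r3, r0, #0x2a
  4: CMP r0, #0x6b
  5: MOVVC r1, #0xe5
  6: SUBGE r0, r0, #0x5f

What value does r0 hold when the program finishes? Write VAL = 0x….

VAL = 0x06

0: ✓ CMP  NZCV=0010
1: · ADDEQ
2: ✓ MOVGE  r0←0x06
3: · SUBLT
4: ✓ CMP  NZCV=1000
5: ✓ MOVVC  r1←0xe5
6: · SUBGE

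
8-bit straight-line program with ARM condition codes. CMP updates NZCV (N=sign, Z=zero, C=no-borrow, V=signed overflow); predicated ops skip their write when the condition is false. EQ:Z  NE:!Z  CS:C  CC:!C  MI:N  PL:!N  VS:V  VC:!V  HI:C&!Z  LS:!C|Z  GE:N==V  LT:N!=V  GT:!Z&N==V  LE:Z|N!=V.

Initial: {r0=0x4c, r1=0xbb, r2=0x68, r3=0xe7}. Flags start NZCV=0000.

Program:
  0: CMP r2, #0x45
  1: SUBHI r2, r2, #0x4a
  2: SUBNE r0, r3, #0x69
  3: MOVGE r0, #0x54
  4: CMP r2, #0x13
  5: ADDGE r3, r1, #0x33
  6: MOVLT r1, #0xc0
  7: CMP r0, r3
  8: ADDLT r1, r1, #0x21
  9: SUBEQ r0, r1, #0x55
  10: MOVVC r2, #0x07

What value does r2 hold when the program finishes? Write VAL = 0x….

[0] flags=0010 → (cmp)
[1] flags=0010 HI?T → r2=0x1e
[2] flags=0010 NE?T → r0=0x7e
[3] flags=0010 GE?T → r0=0x54
[4] flags=0010 → (cmp)
[5] flags=0010 GE?T → r3=0xee
[6] flags=0010 LT?F → skip
[7] flags=0000 → (cmp)
[8] flags=0000 LT?F → skip
[9] flags=0000 EQ?F → skip
[10] flags=0000 VC?T → r2=0x07

VAL = 0x07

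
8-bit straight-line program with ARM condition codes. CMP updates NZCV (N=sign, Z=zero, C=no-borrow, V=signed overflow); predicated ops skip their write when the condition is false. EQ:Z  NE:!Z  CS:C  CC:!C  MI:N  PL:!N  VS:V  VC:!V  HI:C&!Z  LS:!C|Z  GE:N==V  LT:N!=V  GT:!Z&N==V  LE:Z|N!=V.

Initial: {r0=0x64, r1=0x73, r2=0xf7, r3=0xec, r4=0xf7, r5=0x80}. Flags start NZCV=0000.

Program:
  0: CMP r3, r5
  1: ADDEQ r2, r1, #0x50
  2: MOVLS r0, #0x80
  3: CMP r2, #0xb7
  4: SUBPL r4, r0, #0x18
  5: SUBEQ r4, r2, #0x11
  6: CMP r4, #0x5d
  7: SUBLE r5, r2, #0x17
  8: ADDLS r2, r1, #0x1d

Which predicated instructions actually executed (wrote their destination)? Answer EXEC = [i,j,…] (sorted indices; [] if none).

EXEC = [4,7,8]

[0] flags=0010 → (cmp)
[1] flags=0010 EQ?F → skip
[2] flags=0010 LS?F → skip
[3] flags=0010 → (cmp)
[4] flags=0010 PL?T → r4=0x4c
[5] flags=0010 EQ?F → skip
[6] flags=1000 → (cmp)
[7] flags=1000 LE?T → r5=0xe0
[8] flags=1000 LS?T → r2=0x90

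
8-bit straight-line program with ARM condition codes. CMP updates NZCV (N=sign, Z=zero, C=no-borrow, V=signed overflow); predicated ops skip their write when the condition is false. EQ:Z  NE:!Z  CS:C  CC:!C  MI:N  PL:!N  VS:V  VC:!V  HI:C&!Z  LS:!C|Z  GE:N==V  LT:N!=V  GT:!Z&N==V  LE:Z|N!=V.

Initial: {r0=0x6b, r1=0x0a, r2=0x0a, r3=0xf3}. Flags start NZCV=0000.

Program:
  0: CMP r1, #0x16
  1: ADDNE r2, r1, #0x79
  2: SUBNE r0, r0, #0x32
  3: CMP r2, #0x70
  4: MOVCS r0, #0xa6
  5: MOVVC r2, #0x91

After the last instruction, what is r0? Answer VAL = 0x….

0: ✓ CMP  NZCV=1000
1: ✓ ADDNE  r2←0x83
2: ✓ SUBNE  r0←0x39
3: ✓ CMP  NZCV=0011
4: ✓ MOVCS  r0←0xa6
5: · MOVVC

VAL = 0xa6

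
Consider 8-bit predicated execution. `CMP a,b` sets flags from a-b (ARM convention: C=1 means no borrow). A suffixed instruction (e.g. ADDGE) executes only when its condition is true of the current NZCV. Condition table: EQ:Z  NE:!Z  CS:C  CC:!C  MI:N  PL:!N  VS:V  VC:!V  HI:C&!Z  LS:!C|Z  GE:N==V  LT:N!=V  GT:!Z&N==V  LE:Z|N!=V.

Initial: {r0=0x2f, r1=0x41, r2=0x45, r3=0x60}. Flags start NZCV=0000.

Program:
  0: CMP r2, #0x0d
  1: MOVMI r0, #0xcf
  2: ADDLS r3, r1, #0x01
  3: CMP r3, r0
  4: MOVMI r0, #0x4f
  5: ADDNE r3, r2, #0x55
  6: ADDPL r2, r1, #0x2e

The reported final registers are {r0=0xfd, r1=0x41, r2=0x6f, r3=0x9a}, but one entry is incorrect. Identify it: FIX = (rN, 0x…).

FIX = (r0, 0x2f)

0: ✓ CMP  NZCV=0010
1: · MOVMI
2: · ADDLS
3: ✓ CMP  NZCV=0010
4: · MOVMI
5: ✓ ADDNE  r3←0x9a
6: ✓ ADDPL  r2←0x6f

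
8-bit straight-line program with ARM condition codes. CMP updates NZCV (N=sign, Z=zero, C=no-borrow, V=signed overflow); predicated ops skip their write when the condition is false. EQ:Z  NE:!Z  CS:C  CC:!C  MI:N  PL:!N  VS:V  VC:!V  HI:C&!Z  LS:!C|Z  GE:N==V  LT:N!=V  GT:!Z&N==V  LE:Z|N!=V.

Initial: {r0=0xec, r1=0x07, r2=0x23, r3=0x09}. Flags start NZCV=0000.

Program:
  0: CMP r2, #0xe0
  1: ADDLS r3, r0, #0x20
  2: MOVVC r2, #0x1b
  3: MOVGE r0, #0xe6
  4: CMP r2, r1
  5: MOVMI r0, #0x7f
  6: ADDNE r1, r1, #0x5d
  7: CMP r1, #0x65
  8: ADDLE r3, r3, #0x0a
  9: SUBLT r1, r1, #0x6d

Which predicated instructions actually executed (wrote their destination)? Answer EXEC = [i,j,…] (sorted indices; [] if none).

EXEC = [1,2,3,6,8,9]

[0] flags=0000 → (cmp)
[1] flags=0000 LS?T → r3=0x0c
[2] flags=0000 VC?T → r2=0x1b
[3] flags=0000 GE?T → r0=0xe6
[4] flags=0010 → (cmp)
[5] flags=0010 MI?F → skip
[6] flags=0010 NE?T → r1=0x64
[7] flags=1000 → (cmp)
[8] flags=1000 LE?T → r3=0x16
[9] flags=1000 LT?T → r1=0xf7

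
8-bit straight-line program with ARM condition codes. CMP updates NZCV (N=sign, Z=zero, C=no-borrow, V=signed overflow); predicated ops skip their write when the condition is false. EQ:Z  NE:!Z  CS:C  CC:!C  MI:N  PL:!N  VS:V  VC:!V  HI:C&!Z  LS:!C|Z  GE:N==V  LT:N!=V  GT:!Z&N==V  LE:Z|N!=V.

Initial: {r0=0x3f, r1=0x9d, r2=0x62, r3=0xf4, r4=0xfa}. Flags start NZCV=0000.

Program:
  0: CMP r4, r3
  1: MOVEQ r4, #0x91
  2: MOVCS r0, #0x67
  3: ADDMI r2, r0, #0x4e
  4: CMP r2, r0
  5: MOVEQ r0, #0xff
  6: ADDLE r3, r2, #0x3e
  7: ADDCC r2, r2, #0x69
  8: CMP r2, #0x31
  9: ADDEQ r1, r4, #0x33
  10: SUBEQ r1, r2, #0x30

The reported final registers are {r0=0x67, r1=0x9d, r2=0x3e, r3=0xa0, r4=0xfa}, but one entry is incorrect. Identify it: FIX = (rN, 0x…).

FIX = (r2, 0xcb)

[0] flags=0010 → (cmp)
[1] flags=0010 EQ?F → skip
[2] flags=0010 CS?T → r0=0x67
[3] flags=0010 MI?F → skip
[4] flags=1000 → (cmp)
[5] flags=1000 EQ?F → skip
[6] flags=1000 LE?T → r3=0xa0
[7] flags=1000 CC?T → r2=0xcb
[8] flags=1010 → (cmp)
[9] flags=1010 EQ?F → skip
[10] flags=1010 EQ?F → skip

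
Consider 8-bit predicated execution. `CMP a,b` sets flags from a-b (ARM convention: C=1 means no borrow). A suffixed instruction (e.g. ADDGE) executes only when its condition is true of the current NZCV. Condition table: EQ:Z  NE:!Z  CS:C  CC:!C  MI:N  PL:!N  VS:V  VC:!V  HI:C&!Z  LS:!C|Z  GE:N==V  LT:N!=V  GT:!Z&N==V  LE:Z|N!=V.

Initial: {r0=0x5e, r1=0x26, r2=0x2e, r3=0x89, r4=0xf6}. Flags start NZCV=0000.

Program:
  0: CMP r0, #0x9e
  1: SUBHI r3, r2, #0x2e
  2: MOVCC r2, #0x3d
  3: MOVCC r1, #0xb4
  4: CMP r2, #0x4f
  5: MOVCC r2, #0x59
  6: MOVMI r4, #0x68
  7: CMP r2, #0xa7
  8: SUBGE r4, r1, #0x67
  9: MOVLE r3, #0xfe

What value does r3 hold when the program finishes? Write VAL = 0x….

0: ✓ CMP  NZCV=1001
1: · SUBHI
2: ✓ MOVCC  r2←0x3d
3: ✓ MOVCC  r1←0xb4
4: ✓ CMP  NZCV=1000
5: ✓ MOVCC  r2←0x59
6: ✓ MOVMI  r4←0x68
7: ✓ CMP  NZCV=1001
8: ✓ SUBGE  r4←0x4d
9: · MOVLE

VAL = 0x89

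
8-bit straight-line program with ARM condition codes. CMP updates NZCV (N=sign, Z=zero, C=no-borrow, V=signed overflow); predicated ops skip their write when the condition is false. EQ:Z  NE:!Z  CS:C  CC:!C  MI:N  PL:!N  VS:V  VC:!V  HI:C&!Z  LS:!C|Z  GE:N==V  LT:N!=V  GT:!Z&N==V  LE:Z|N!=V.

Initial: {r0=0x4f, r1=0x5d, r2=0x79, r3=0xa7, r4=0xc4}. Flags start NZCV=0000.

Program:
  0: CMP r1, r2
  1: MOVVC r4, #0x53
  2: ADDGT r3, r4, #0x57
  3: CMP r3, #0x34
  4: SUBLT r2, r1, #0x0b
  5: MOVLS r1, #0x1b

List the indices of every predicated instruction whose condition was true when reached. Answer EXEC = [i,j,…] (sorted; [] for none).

EXEC = [1,4]

[0] flags=1000 → (cmp)
[1] flags=1000 VC?T → r4=0x53
[2] flags=1000 GT?F → skip
[3] flags=0011 → (cmp)
[4] flags=0011 LT?T → r2=0x52
[5] flags=0011 LS?F → skip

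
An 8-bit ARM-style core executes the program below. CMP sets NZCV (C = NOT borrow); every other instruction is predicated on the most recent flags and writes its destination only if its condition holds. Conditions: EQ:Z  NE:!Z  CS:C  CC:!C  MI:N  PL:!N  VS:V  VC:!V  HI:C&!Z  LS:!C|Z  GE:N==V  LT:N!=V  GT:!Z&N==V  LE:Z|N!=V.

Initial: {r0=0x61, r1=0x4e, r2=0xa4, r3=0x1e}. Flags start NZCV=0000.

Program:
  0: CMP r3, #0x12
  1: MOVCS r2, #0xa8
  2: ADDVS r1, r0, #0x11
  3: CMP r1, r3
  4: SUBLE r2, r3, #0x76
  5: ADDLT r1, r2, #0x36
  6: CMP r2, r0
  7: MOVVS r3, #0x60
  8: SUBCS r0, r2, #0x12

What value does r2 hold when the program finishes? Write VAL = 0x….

VAL = 0xa8

0: ✓ CMP  NZCV=0010
1: ✓ MOVCS  r2←0xa8
2: · ADDVS
3: ✓ CMP  NZCV=0010
4: · SUBLE
5: · ADDLT
6: ✓ CMP  NZCV=0011
7: ✓ MOVVS  r3←0x60
8: ✓ SUBCS  r0←0x96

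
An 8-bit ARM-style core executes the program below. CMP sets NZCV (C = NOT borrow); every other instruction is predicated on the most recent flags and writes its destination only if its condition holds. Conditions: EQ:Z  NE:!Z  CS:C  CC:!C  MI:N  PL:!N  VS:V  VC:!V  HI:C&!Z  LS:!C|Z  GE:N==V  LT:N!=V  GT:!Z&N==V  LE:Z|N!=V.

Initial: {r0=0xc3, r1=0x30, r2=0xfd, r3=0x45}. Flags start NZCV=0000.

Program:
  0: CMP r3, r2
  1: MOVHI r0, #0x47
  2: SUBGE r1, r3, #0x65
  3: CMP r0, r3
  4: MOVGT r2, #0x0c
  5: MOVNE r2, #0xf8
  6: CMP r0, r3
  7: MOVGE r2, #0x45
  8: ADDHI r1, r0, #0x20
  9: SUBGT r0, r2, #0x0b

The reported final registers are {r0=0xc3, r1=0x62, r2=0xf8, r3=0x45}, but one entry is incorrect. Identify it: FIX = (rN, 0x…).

FIX = (r1, 0xe3)

[0] flags=0000 → (cmp)
[1] flags=0000 HI?F → skip
[2] flags=0000 GE?T → r1=0xe0
[3] flags=0011 → (cmp)
[4] flags=0011 GT?F → skip
[5] flags=0011 NE?T → r2=0xf8
[6] flags=0011 → (cmp)
[7] flags=0011 GE?F → skip
[8] flags=0011 HI?T → r1=0xe3
[9] flags=0011 GT?F → skip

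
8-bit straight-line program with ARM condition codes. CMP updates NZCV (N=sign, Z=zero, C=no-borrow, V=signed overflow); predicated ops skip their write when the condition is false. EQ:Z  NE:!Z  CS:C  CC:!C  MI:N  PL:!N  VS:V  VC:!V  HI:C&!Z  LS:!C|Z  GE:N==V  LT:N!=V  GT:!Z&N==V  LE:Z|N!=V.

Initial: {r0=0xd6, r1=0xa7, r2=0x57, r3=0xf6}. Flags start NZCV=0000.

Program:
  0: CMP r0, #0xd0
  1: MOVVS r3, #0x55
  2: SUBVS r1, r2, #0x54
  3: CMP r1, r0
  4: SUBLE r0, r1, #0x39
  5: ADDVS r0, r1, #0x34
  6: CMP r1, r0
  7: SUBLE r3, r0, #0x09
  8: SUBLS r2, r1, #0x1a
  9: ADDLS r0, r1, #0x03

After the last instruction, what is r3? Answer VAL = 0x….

VAL = 0x65

[0] flags=0010 → (cmp)
[1] flags=0010 VS?F → skip
[2] flags=0010 VS?F → skip
[3] flags=1000 → (cmp)
[4] flags=1000 LE?T → r0=0x6e
[5] flags=1000 VS?F → skip
[6] flags=0011 → (cmp)
[7] flags=0011 LE?T → r3=0x65
[8] flags=0011 LS?F → skip
[9] flags=0011 LS?F → skip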